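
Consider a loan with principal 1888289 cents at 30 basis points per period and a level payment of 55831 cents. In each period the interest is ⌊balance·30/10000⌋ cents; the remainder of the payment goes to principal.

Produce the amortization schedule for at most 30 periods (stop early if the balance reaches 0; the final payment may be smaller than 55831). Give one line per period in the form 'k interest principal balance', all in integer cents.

1 5664 50167 1838122
2 5514 50317 1787805
3 5363 50468 1737337
4 5212 50619 1686718
5 5060 50771 1635947
6 4907 50924 1585023
7 4755 51076 1533947
8 4601 51230 1482717
9 4448 51383 1431334
10 4294 51537 1379797
11 4139 51692 1328105
12 3984 51847 1276258
13 3828 52003 1224255
14 3672 52159 1172096
15 3516 52315 1119781
16 3359 52472 1067309
17 3201 52630 1014679
18 3044 52787 961892
19 2885 52946 908946
20 2726 53105 855841
21 2567 53264 802577
22 2407 53424 749153
23 2247 53584 695569
24 2086 53745 641824
25 1925 53906 587918
26 1763 54068 533850
27 1601 54230 479620
28 1438 54393 425227
29 1275 54556 370671
30 1112 54719 315952

1. interest=⌊1888289·30/10000⌋=5664; principal=55831-5664=50167; balance=1888289-50167=1838122
2. interest=⌊1838122·30/10000⌋=5514; principal=55831-5514=50317; balance=1838122-50317=1787805
3. interest=⌊1787805·30/10000⌋=5363; principal=55831-5363=50468; balance=1787805-50468=1737337
4. interest=⌊1737337·30/10000⌋=5212; principal=55831-5212=50619; balance=1737337-50619=1686718
5. interest=⌊1686718·30/10000⌋=5060; principal=55831-5060=50771; balance=1686718-50771=1635947
6. interest=⌊1635947·30/10000⌋=4907; principal=55831-4907=50924; balance=1635947-50924=1585023
7. interest=⌊1585023·30/10000⌋=4755; principal=55831-4755=51076; balance=1585023-51076=1533947
8. interest=⌊1533947·30/10000⌋=4601; principal=55831-4601=51230; balance=1533947-51230=1482717
9. interest=⌊1482717·30/10000⌋=4448; principal=55831-4448=51383; balance=1482717-51383=1431334
10. interest=⌊1431334·30/10000⌋=4294; principal=55831-4294=51537; balance=1431334-51537=1379797
11. interest=⌊1379797·30/10000⌋=4139; principal=55831-4139=51692; balance=1379797-51692=1328105
12. interest=⌊1328105·30/10000⌋=3984; principal=55831-3984=51847; balance=1328105-51847=1276258
13. interest=⌊1276258·30/10000⌋=3828; principal=55831-3828=52003; balance=1276258-52003=1224255
14. interest=⌊1224255·30/10000⌋=3672; principal=55831-3672=52159; balance=1224255-52159=1172096
15. interest=⌊1172096·30/10000⌋=3516; principal=55831-3516=52315; balance=1172096-52315=1119781
16. interest=⌊1119781·30/10000⌋=3359; principal=55831-3359=52472; balance=1119781-52472=1067309
17. interest=⌊1067309·30/10000⌋=3201; principal=55831-3201=52630; balance=1067309-52630=1014679
18. interest=⌊1014679·30/10000⌋=3044; principal=55831-3044=52787; balance=1014679-52787=961892
19. interest=⌊961892·30/10000⌋=2885; principal=55831-2885=52946; balance=961892-52946=908946
20. interest=⌊908946·30/10000⌋=2726; principal=55831-2726=53105; balance=908946-53105=855841
21. interest=⌊855841·30/10000⌋=2567; principal=55831-2567=53264; balance=855841-53264=802577
22. interest=⌊802577·30/10000⌋=2407; principal=55831-2407=53424; balance=802577-53424=749153
23. interest=⌊749153·30/10000⌋=2247; principal=55831-2247=53584; balance=749153-53584=695569
24. interest=⌊695569·30/10000⌋=2086; principal=55831-2086=53745; balance=695569-53745=641824
25. interest=⌊641824·30/10000⌋=1925; principal=55831-1925=53906; balance=641824-53906=587918
26. interest=⌊587918·30/10000⌋=1763; principal=55831-1763=54068; balance=587918-54068=533850
27. interest=⌊533850·30/10000⌋=1601; principal=55831-1601=54230; balance=533850-54230=479620
28. interest=⌊479620·30/10000⌋=1438; principal=55831-1438=54393; balance=479620-54393=425227
29. interest=⌊425227·30/10000⌋=1275; principal=55831-1275=54556; balance=425227-54556=370671
30. interest=⌊370671·30/10000⌋=1112; principal=55831-1112=54719; balance=370671-54719=315952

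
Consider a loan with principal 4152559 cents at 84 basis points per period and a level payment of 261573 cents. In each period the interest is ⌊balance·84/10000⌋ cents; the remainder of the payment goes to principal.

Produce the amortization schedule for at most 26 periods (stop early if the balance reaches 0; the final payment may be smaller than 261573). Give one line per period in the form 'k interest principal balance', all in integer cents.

1. interest=⌊4152559·84/10000⌋=34881; principal=261573-34881=226692; balance=4152559-226692=3925867
2. interest=⌊3925867·84/10000⌋=32977; principal=261573-32977=228596; balance=3925867-228596=3697271
3. interest=⌊3697271·84/10000⌋=31057; principal=261573-31057=230516; balance=3697271-230516=3466755
4. interest=⌊3466755·84/10000⌋=29120; principal=261573-29120=232453; balance=3466755-232453=3234302
5. interest=⌊3234302·84/10000⌋=27168; principal=261573-27168=234405; balance=3234302-234405=2999897
6. interest=⌊2999897·84/10000⌋=25199; principal=261573-25199=236374; balance=2999897-236374=2763523
7. interest=⌊2763523·84/10000⌋=23213; principal=261573-23213=238360; balance=2763523-238360=2525163
8. interest=⌊2525163·84/10000⌋=21211; principal=261573-21211=240362; balance=2525163-240362=2284801
9. interest=⌊2284801·84/10000⌋=19192; principal=261573-19192=242381; balance=2284801-242381=2042420
10. interest=⌊2042420·84/10000⌋=17156; principal=261573-17156=244417; balance=2042420-244417=1798003
11. interest=⌊1798003·84/10000⌋=15103; principal=261573-15103=246470; balance=1798003-246470=1551533
12. interest=⌊1551533·84/10000⌋=13032; principal=261573-13032=248541; balance=1551533-248541=1302992
13. interest=⌊1302992·84/10000⌋=10945; principal=261573-10945=250628; balance=1302992-250628=1052364
14. interest=⌊1052364·84/10000⌋=8839; principal=261573-8839=252734; balance=1052364-252734=799630
15. interest=⌊799630·84/10000⌋=6716; principal=261573-6716=254857; balance=799630-254857=544773
16. interest=⌊544773·84/10000⌋=4576; principal=261573-4576=256997; balance=544773-256997=287776
17. interest=⌊287776·84/10000⌋=2417; principal=261573-2417=259156; balance=287776-259156=28620
18. interest=⌊28620·84/10000⌋=240; principal=min(261573-240,28620)=28620; balance=28620-28620=0

1 34881 226692 3925867
2 32977 228596 3697271
3 31057 230516 3466755
4 29120 232453 3234302
5 27168 234405 2999897
6 25199 236374 2763523
7 23213 238360 2525163
8 21211 240362 2284801
9 19192 242381 2042420
10 17156 244417 1798003
11 15103 246470 1551533
12 13032 248541 1302992
13 10945 250628 1052364
14 8839 252734 799630
15 6716 254857 544773
16 4576 256997 287776
17 2417 259156 28620
18 240 28620 0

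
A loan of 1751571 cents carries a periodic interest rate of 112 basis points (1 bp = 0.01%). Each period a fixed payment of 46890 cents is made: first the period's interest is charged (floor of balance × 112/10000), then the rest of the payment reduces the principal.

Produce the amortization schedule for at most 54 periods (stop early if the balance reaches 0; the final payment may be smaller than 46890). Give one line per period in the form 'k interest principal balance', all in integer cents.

1 19617 27273 1724298
2 19312 27578 1696720
3 19003 27887 1668833
4 18690 28200 1640633
5 18375 28515 1612118
6 18055 28835 1583283
7 17732 29158 1554125
8 17406 29484 1524641
9 17075 29815 1494826
10 16742 30148 1464678
11 16404 30486 1434192
12 16062 30828 1403364
13 15717 31173 1372191
14 15368 31522 1340669
15 15015 31875 1308794
16 14658 32232 1276562
17 14297 32593 1243969
18 13932 32958 1211011
19 13563 33327 1177684
20 13190 33700 1143984
21 12812 34078 1109906
22 12430 34460 1075446
23 12044 34846 1040600
24 11654 35236 1005364
25 11260 35630 969734
26 10861 36029 933705
27 10457 36433 897272
28 10049 36841 860431
29 9636 37254 823177
30 9219 37671 785506
31 8797 38093 747413
32 8371 38519 708894
33 7939 38951 669943
34 7503 39387 630556
35 7062 39828 590728
36 6616 40274 550454
37 6165 40725 509729
38 5708 41182 468547
39 5247 41643 426904
40 4781 42109 384795
41 4309 42581 342214
42 3832 43058 299156
43 3350 43540 255616
44 2862 44028 211588
45 2369 44521 167067
46 1871 45019 122048
47 1366 45524 76524
48 857 46033 30491
49 341 30491 0

1. interest=⌊1751571·112/10000⌋=19617; principal=46890-19617=27273; balance=1751571-27273=1724298
2. interest=⌊1724298·112/10000⌋=19312; principal=46890-19312=27578; balance=1724298-27578=1696720
3. interest=⌊1696720·112/10000⌋=19003; principal=46890-19003=27887; balance=1696720-27887=1668833
4. interest=⌊1668833·112/10000⌋=18690; principal=46890-18690=28200; balance=1668833-28200=1640633
5. interest=⌊1640633·112/10000⌋=18375; principal=46890-18375=28515; balance=1640633-28515=1612118
6. interest=⌊1612118·112/10000⌋=18055; principal=46890-18055=28835; balance=1612118-28835=1583283
7. interest=⌊1583283·112/10000⌋=17732; principal=46890-17732=29158; balance=1583283-29158=1554125
8. interest=⌊1554125·112/10000⌋=17406; principal=46890-17406=29484; balance=1554125-29484=1524641
9. interest=⌊1524641·112/10000⌋=17075; principal=46890-17075=29815; balance=1524641-29815=1494826
10. interest=⌊1494826·112/10000⌋=16742; principal=46890-16742=30148; balance=1494826-30148=1464678
11. interest=⌊1464678·112/10000⌋=16404; principal=46890-16404=30486; balance=1464678-30486=1434192
12. interest=⌊1434192·112/10000⌋=16062; principal=46890-16062=30828; balance=1434192-30828=1403364
13. interest=⌊1403364·112/10000⌋=15717; principal=46890-15717=31173; balance=1403364-31173=1372191
14. interest=⌊1372191·112/10000⌋=15368; principal=46890-15368=31522; balance=1372191-31522=1340669
15. interest=⌊1340669·112/10000⌋=15015; principal=46890-15015=31875; balance=1340669-31875=1308794
16. interest=⌊1308794·112/10000⌋=14658; principal=46890-14658=32232; balance=1308794-32232=1276562
17. interest=⌊1276562·112/10000⌋=14297; principal=46890-14297=32593; balance=1276562-32593=1243969
18. interest=⌊1243969·112/10000⌋=13932; principal=46890-13932=32958; balance=1243969-32958=1211011
19. interest=⌊1211011·112/10000⌋=13563; principal=46890-13563=33327; balance=1211011-33327=1177684
20. interest=⌊1177684·112/10000⌋=13190; principal=46890-13190=33700; balance=1177684-33700=1143984
21. interest=⌊1143984·112/10000⌋=12812; principal=46890-12812=34078; balance=1143984-34078=1109906
22. interest=⌊1109906·112/10000⌋=12430; principal=46890-12430=34460; balance=1109906-34460=1075446
23. interest=⌊1075446·112/10000⌋=12044; principal=46890-12044=34846; balance=1075446-34846=1040600
24. interest=⌊1040600·112/10000⌋=11654; principal=46890-11654=35236; balance=1040600-35236=1005364
25. interest=⌊1005364·112/10000⌋=11260; principal=46890-11260=35630; balance=1005364-35630=969734
26. interest=⌊969734·112/10000⌋=10861; principal=46890-10861=36029; balance=969734-36029=933705
27. interest=⌊933705·112/10000⌋=10457; principal=46890-10457=36433; balance=933705-36433=897272
28. interest=⌊897272·112/10000⌋=10049; principal=46890-10049=36841; balance=897272-36841=860431
29. interest=⌊860431·112/10000⌋=9636; principal=46890-9636=37254; balance=860431-37254=823177
30. interest=⌊823177·112/10000⌋=9219; principal=46890-9219=37671; balance=823177-37671=785506
31. interest=⌊785506·112/10000⌋=8797; principal=46890-8797=38093; balance=785506-38093=747413
32. interest=⌊747413·112/10000⌋=8371; principal=46890-8371=38519; balance=747413-38519=708894
33. interest=⌊708894·112/10000⌋=7939; principal=46890-7939=38951; balance=708894-38951=669943
34. interest=⌊669943·112/10000⌋=7503; principal=46890-7503=39387; balance=669943-39387=630556
35. interest=⌊630556·112/10000⌋=7062; principal=46890-7062=39828; balance=630556-39828=590728
36. interest=⌊590728·112/10000⌋=6616; principal=46890-6616=40274; balance=590728-40274=550454
37. interest=⌊550454·112/10000⌋=6165; principal=46890-6165=40725; balance=550454-40725=509729
38. interest=⌊509729·112/10000⌋=5708; principal=46890-5708=41182; balance=509729-41182=468547
39. interest=⌊468547·112/10000⌋=5247; principal=46890-5247=41643; balance=468547-41643=426904
40. interest=⌊426904·112/10000⌋=4781; principal=46890-4781=42109; balance=426904-42109=384795
41. interest=⌊384795·112/10000⌋=4309; principal=46890-4309=42581; balance=384795-42581=342214
42. interest=⌊342214·112/10000⌋=3832; principal=46890-3832=43058; balance=342214-43058=299156
43. interest=⌊299156·112/10000⌋=3350; principal=46890-3350=43540; balance=299156-43540=255616
44. interest=⌊255616·112/10000⌋=2862; principal=46890-2862=44028; balance=255616-44028=211588
45. interest=⌊211588·112/10000⌋=2369; principal=46890-2369=44521; balance=211588-44521=167067
46. interest=⌊167067·112/10000⌋=1871; principal=46890-1871=45019; balance=167067-45019=122048
47. interest=⌊122048·112/10000⌋=1366; principal=46890-1366=45524; balance=122048-45524=76524
48. interest=⌊76524·112/10000⌋=857; principal=46890-857=46033; balance=76524-46033=30491
49. interest=⌊30491·112/10000⌋=341; principal=min(46890-341,30491)=30491; balance=30491-30491=0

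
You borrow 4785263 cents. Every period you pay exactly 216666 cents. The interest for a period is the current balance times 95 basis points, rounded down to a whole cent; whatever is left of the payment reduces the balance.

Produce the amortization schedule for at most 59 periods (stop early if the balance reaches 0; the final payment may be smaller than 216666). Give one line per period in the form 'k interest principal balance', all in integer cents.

1. interest=⌊4785263·95/10000⌋=45459; principal=216666-45459=171207; balance=4785263-171207=4614056
2. interest=⌊4614056·95/10000⌋=43833; principal=216666-43833=172833; balance=4614056-172833=4441223
3. interest=⌊4441223·95/10000⌋=42191; principal=216666-42191=174475; balance=4441223-174475=4266748
4. interest=⌊4266748·95/10000⌋=40534; principal=216666-40534=176132; balance=4266748-176132=4090616
5. interest=⌊4090616·95/10000⌋=38860; principal=216666-38860=177806; balance=4090616-177806=3912810
6. interest=⌊3912810·95/10000⌋=37171; principal=216666-37171=179495; balance=3912810-179495=3733315
7. interest=⌊3733315·95/10000⌋=35466; principal=216666-35466=181200; balance=3733315-181200=3552115
8. interest=⌊3552115·95/10000⌋=33745; principal=216666-33745=182921; balance=3552115-182921=3369194
9. interest=⌊3369194·95/10000⌋=32007; principal=216666-32007=184659; balance=3369194-184659=3184535
10. interest=⌊3184535·95/10000⌋=30253; principal=216666-30253=186413; balance=3184535-186413=2998122
11. interest=⌊2998122·95/10000⌋=28482; principal=216666-28482=188184; balance=2998122-188184=2809938
12. interest=⌊2809938·95/10000⌋=26694; principal=216666-26694=189972; balance=2809938-189972=2619966
13. interest=⌊2619966·95/10000⌋=24889; principal=216666-24889=191777; balance=2619966-191777=2428189
14. interest=⌊2428189·95/10000⌋=23067; principal=216666-23067=193599; balance=2428189-193599=2234590
15. interest=⌊2234590·95/10000⌋=21228; principal=216666-21228=195438; balance=2234590-195438=2039152
16. interest=⌊2039152·95/10000⌋=19371; principal=216666-19371=197295; balance=2039152-197295=1841857
17. interest=⌊1841857·95/10000⌋=17497; principal=216666-17497=199169; balance=1841857-199169=1642688
18. interest=⌊1642688·95/10000⌋=15605; principal=216666-15605=201061; balance=1642688-201061=1441627
19. interest=⌊1441627·95/10000⌋=13695; principal=216666-13695=202971; balance=1441627-202971=1238656
20. interest=⌊1238656·95/10000⌋=11767; principal=216666-11767=204899; balance=1238656-204899=1033757
21. interest=⌊1033757·95/10000⌋=9820; principal=216666-9820=206846; balance=1033757-206846=826911
22. interest=⌊826911·95/10000⌋=7855; principal=216666-7855=208811; balance=826911-208811=618100
23. interest=⌊618100·95/10000⌋=5871; principal=216666-5871=210795; balance=618100-210795=407305
24. interest=⌊407305·95/10000⌋=3869; principal=216666-3869=212797; balance=407305-212797=194508
25. interest=⌊194508·95/10000⌋=1847; principal=min(216666-1847,194508)=194508; balance=194508-194508=0

1 45459 171207 4614056
2 43833 172833 4441223
3 42191 174475 4266748
4 40534 176132 4090616
5 38860 177806 3912810
6 37171 179495 3733315
7 35466 181200 3552115
8 33745 182921 3369194
9 32007 184659 3184535
10 30253 186413 2998122
11 28482 188184 2809938
12 26694 189972 2619966
13 24889 191777 2428189
14 23067 193599 2234590
15 21228 195438 2039152
16 19371 197295 1841857
17 17497 199169 1642688
18 15605 201061 1441627
19 13695 202971 1238656
20 11767 204899 1033757
21 9820 206846 826911
22 7855 208811 618100
23 5871 210795 407305
24 3869 212797 194508
25 1847 194508 0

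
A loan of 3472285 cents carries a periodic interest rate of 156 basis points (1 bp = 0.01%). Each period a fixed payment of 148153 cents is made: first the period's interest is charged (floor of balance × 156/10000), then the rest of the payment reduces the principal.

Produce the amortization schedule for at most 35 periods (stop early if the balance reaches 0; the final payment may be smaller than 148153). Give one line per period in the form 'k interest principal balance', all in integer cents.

1. interest=⌊3472285·156/10000⌋=54167; principal=148153-54167=93986; balance=3472285-93986=3378299
2. interest=⌊3378299·156/10000⌋=52701; principal=148153-52701=95452; balance=3378299-95452=3282847
3. interest=⌊3282847·156/10000⌋=51212; principal=148153-51212=96941; balance=3282847-96941=3185906
4. interest=⌊3185906·156/10000⌋=49700; principal=148153-49700=98453; balance=3185906-98453=3087453
5. interest=⌊3087453·156/10000⌋=48164; principal=148153-48164=99989; balance=3087453-99989=2987464
6. interest=⌊2987464·156/10000⌋=46604; principal=148153-46604=101549; balance=2987464-101549=2885915
7. interest=⌊2885915·156/10000⌋=45020; principal=148153-45020=103133; balance=2885915-103133=2782782
8. interest=⌊2782782·156/10000⌋=43411; principal=148153-43411=104742; balance=2782782-104742=2678040
9. interest=⌊2678040·156/10000⌋=41777; principal=148153-41777=106376; balance=2678040-106376=2571664
10. interest=⌊2571664·156/10000⌋=40117; principal=148153-40117=108036; balance=2571664-108036=2463628
11. interest=⌊2463628·156/10000⌋=38432; principal=148153-38432=109721; balance=2463628-109721=2353907
12. interest=⌊2353907·156/10000⌋=36720; principal=148153-36720=111433; balance=2353907-111433=2242474
13. interest=⌊2242474·156/10000⌋=34982; principal=148153-34982=113171; balance=2242474-113171=2129303
14. interest=⌊2129303·156/10000⌋=33217; principal=148153-33217=114936; balance=2129303-114936=2014367
15. interest=⌊2014367·156/10000⌋=31424; principal=148153-31424=116729; balance=2014367-116729=1897638
16. interest=⌊1897638·156/10000⌋=29603; principal=148153-29603=118550; balance=1897638-118550=1779088
17. interest=⌊1779088·156/10000⌋=27753; principal=148153-27753=120400; balance=1779088-120400=1658688
18. interest=⌊1658688·156/10000⌋=25875; principal=148153-25875=122278; balance=1658688-122278=1536410
19. interest=⌊1536410·156/10000⌋=23967; principal=148153-23967=124186; balance=1536410-124186=1412224
20. interest=⌊1412224·156/10000⌋=22030; principal=148153-22030=126123; balance=1412224-126123=1286101
21. interest=⌊1286101·156/10000⌋=20063; principal=148153-20063=128090; balance=1286101-128090=1158011
22. interest=⌊1158011·156/10000⌋=18064; principal=148153-18064=130089; balance=1158011-130089=1027922
23. interest=⌊1027922·156/10000⌋=16035; principal=148153-16035=132118; balance=1027922-132118=895804
24. interest=⌊895804·156/10000⌋=13974; principal=148153-13974=134179; balance=895804-134179=761625
25. interest=⌊761625·156/10000⌋=11881; principal=148153-11881=136272; balance=761625-136272=625353
26. interest=⌊625353·156/10000⌋=9755; principal=148153-9755=138398; balance=625353-138398=486955
27. interest=⌊486955·156/10000⌋=7596; principal=148153-7596=140557; balance=486955-140557=346398
28. interest=⌊346398·156/10000⌋=5403; principal=148153-5403=142750; balance=346398-142750=203648
29. interest=⌊203648·156/10000⌋=3176; principal=148153-3176=144977; balance=203648-144977=58671
30. interest=⌊58671·156/10000⌋=915; principal=min(148153-915,58671)=58671; balance=58671-58671=0

1 54167 93986 3378299
2 52701 95452 3282847
3 51212 96941 3185906
4 49700 98453 3087453
5 48164 99989 2987464
6 46604 101549 2885915
7 45020 103133 2782782
8 43411 104742 2678040
9 41777 106376 2571664
10 40117 108036 2463628
11 38432 109721 2353907
12 36720 111433 2242474
13 34982 113171 2129303
14 33217 114936 2014367
15 31424 116729 1897638
16 29603 118550 1779088
17 27753 120400 1658688
18 25875 122278 1536410
19 23967 124186 1412224
20 22030 126123 1286101
21 20063 128090 1158011
22 18064 130089 1027922
23 16035 132118 895804
24 13974 134179 761625
25 11881 136272 625353
26 9755 138398 486955
27 7596 140557 346398
28 5403 142750 203648
29 3176 144977 58671
30 915 58671 0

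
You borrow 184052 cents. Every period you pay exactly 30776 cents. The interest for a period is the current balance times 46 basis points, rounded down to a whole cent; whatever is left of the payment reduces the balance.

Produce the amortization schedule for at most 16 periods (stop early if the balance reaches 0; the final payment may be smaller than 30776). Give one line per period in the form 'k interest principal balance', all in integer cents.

1 846 29930 154122
2 708 30068 124054
3 570 30206 93848
4 431 30345 63503
5 292 30484 33019
6 151 30625 2394
7 11 2394 0

1. interest=⌊184052·46/10000⌋=846; principal=30776-846=29930; balance=184052-29930=154122
2. interest=⌊154122·46/10000⌋=708; principal=30776-708=30068; balance=154122-30068=124054
3. interest=⌊124054·46/10000⌋=570; principal=30776-570=30206; balance=124054-30206=93848
4. interest=⌊93848·46/10000⌋=431; principal=30776-431=30345; balance=93848-30345=63503
5. interest=⌊63503·46/10000⌋=292; principal=30776-292=30484; balance=63503-30484=33019
6. interest=⌊33019·46/10000⌋=151; principal=30776-151=30625; balance=33019-30625=2394
7. interest=⌊2394·46/10000⌋=11; principal=min(30776-11,2394)=2394; balance=2394-2394=0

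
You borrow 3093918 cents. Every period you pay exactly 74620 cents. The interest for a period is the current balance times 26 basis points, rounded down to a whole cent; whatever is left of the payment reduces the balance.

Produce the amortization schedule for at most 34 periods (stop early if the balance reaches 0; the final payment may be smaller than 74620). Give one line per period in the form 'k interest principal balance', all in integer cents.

1 8044 66576 3027342
2 7871 66749 2960593
3 7697 66923 2893670
4 7523 67097 2826573
5 7349 67271 2759302
6 7174 67446 2691856
7 6998 67622 2624234
8 6823 67797 2556437
9 6646 67974 2488463
10 6470 68150 2420313
11 6292 68328 2351985
12 6115 68505 2283480
13 5937 68683 2214797
14 5758 68862 2145935
15 5579 69041 2076894
16 5399 69221 2007673
17 5219 69401 1938272
18 5039 69581 1868691
19 4858 69762 1798929
20 4677 69943 1728986
21 4495 70125 1658861
22 4313 70307 1588554
23 4130 70490 1518064
24 3946 70674 1447390
25 3763 70857 1376533
26 3578 71042 1305491
27 3394 71226 1234265
28 3209 71411 1162854
29 3023 71597 1091257
30 2837 71783 1019474
31 2650 71970 947504
32 2463 72157 875347
33 2275 72345 803002
34 2087 72533 730469

1. interest=⌊3093918·26/10000⌋=8044; principal=74620-8044=66576; balance=3093918-66576=3027342
2. interest=⌊3027342·26/10000⌋=7871; principal=74620-7871=66749; balance=3027342-66749=2960593
3. interest=⌊2960593·26/10000⌋=7697; principal=74620-7697=66923; balance=2960593-66923=2893670
4. interest=⌊2893670·26/10000⌋=7523; principal=74620-7523=67097; balance=2893670-67097=2826573
5. interest=⌊2826573·26/10000⌋=7349; principal=74620-7349=67271; balance=2826573-67271=2759302
6. interest=⌊2759302·26/10000⌋=7174; principal=74620-7174=67446; balance=2759302-67446=2691856
7. interest=⌊2691856·26/10000⌋=6998; principal=74620-6998=67622; balance=2691856-67622=2624234
8. interest=⌊2624234·26/10000⌋=6823; principal=74620-6823=67797; balance=2624234-67797=2556437
9. interest=⌊2556437·26/10000⌋=6646; principal=74620-6646=67974; balance=2556437-67974=2488463
10. interest=⌊2488463·26/10000⌋=6470; principal=74620-6470=68150; balance=2488463-68150=2420313
11. interest=⌊2420313·26/10000⌋=6292; principal=74620-6292=68328; balance=2420313-68328=2351985
12. interest=⌊2351985·26/10000⌋=6115; principal=74620-6115=68505; balance=2351985-68505=2283480
13. interest=⌊2283480·26/10000⌋=5937; principal=74620-5937=68683; balance=2283480-68683=2214797
14. interest=⌊2214797·26/10000⌋=5758; principal=74620-5758=68862; balance=2214797-68862=2145935
15. interest=⌊2145935·26/10000⌋=5579; principal=74620-5579=69041; balance=2145935-69041=2076894
16. interest=⌊2076894·26/10000⌋=5399; principal=74620-5399=69221; balance=2076894-69221=2007673
17. interest=⌊2007673·26/10000⌋=5219; principal=74620-5219=69401; balance=2007673-69401=1938272
18. interest=⌊1938272·26/10000⌋=5039; principal=74620-5039=69581; balance=1938272-69581=1868691
19. interest=⌊1868691·26/10000⌋=4858; principal=74620-4858=69762; balance=1868691-69762=1798929
20. interest=⌊1798929·26/10000⌋=4677; principal=74620-4677=69943; balance=1798929-69943=1728986
21. interest=⌊1728986·26/10000⌋=4495; principal=74620-4495=70125; balance=1728986-70125=1658861
22. interest=⌊1658861·26/10000⌋=4313; principal=74620-4313=70307; balance=1658861-70307=1588554
23. interest=⌊1588554·26/10000⌋=4130; principal=74620-4130=70490; balance=1588554-70490=1518064
24. interest=⌊1518064·26/10000⌋=3946; principal=74620-3946=70674; balance=1518064-70674=1447390
25. interest=⌊1447390·26/10000⌋=3763; principal=74620-3763=70857; balance=1447390-70857=1376533
26. interest=⌊1376533·26/10000⌋=3578; principal=74620-3578=71042; balance=1376533-71042=1305491
27. interest=⌊1305491·26/10000⌋=3394; principal=74620-3394=71226; balance=1305491-71226=1234265
28. interest=⌊1234265·26/10000⌋=3209; principal=74620-3209=71411; balance=1234265-71411=1162854
29. interest=⌊1162854·26/10000⌋=3023; principal=74620-3023=71597; balance=1162854-71597=1091257
30. interest=⌊1091257·26/10000⌋=2837; principal=74620-2837=71783; balance=1091257-71783=1019474
31. interest=⌊1019474·26/10000⌋=2650; principal=74620-2650=71970; balance=1019474-71970=947504
32. interest=⌊947504·26/10000⌋=2463; principal=74620-2463=72157; balance=947504-72157=875347
33. interest=⌊875347·26/10000⌋=2275; principal=74620-2275=72345; balance=875347-72345=803002
34. interest=⌊803002·26/10000⌋=2087; principal=74620-2087=72533; balance=803002-72533=730469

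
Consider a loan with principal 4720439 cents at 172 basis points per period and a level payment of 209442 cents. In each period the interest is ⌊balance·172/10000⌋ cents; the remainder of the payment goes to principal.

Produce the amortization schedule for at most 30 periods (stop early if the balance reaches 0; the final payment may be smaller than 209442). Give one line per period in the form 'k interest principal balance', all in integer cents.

1. interest=⌊4720439·172/10000⌋=81191; principal=209442-81191=128251; balance=4720439-128251=4592188
2. interest=⌊4592188·172/10000⌋=78985; principal=209442-78985=130457; balance=4592188-130457=4461731
3. interest=⌊4461731·172/10000⌋=76741; principal=209442-76741=132701; balance=4461731-132701=4329030
4. interest=⌊4329030·172/10000⌋=74459; principal=209442-74459=134983; balance=4329030-134983=4194047
5. interest=⌊4194047·172/10000⌋=72137; principal=209442-72137=137305; balance=4194047-137305=4056742
6. interest=⌊4056742·172/10000⌋=69775; principal=209442-69775=139667; balance=4056742-139667=3917075
7. interest=⌊3917075·172/10000⌋=67373; principal=209442-67373=142069; balance=3917075-142069=3775006
8. interest=⌊3775006·172/10000⌋=64930; principal=209442-64930=144512; balance=3775006-144512=3630494
9. interest=⌊3630494·172/10000⌋=62444; principal=209442-62444=146998; balance=3630494-146998=3483496
10. interest=⌊3483496·172/10000⌋=59916; principal=209442-59916=149526; balance=3483496-149526=3333970
11. interest=⌊3333970·172/10000⌋=57344; principal=209442-57344=152098; balance=3333970-152098=3181872
12. interest=⌊3181872·172/10000⌋=54728; principal=209442-54728=154714; balance=3181872-154714=3027158
13. interest=⌊3027158·172/10000⌋=52067; principal=209442-52067=157375; balance=3027158-157375=2869783
14. interest=⌊2869783·172/10000⌋=49360; principal=209442-49360=160082; balance=2869783-160082=2709701
15. interest=⌊2709701·172/10000⌋=46606; principal=209442-46606=162836; balance=2709701-162836=2546865
16. interest=⌊2546865·172/10000⌋=43806; principal=209442-43806=165636; balance=2546865-165636=2381229
17. interest=⌊2381229·172/10000⌋=40957; principal=209442-40957=168485; balance=2381229-168485=2212744
18. interest=⌊2212744·172/10000⌋=38059; principal=209442-38059=171383; balance=2212744-171383=2041361
19. interest=⌊2041361·172/10000⌋=35111; principal=209442-35111=174331; balance=2041361-174331=1867030
20. interest=⌊1867030·172/10000⌋=32112; principal=209442-32112=177330; balance=1867030-177330=1689700
21. interest=⌊1689700·172/10000⌋=29062; principal=209442-29062=180380; balance=1689700-180380=1509320
22. interest=⌊1509320·172/10000⌋=25960; principal=209442-25960=183482; balance=1509320-183482=1325838
23. interest=⌊1325838·172/10000⌋=22804; principal=209442-22804=186638; balance=1325838-186638=1139200
24. interest=⌊1139200·172/10000⌋=19594; principal=209442-19594=189848; balance=1139200-189848=949352
25. interest=⌊949352·172/10000⌋=16328; principal=209442-16328=193114; balance=949352-193114=756238
26. interest=⌊756238·172/10000⌋=13007; principal=209442-13007=196435; balance=756238-196435=559803
27. interest=⌊559803·172/10000⌋=9628; principal=209442-9628=199814; balance=559803-199814=359989
28. interest=⌊359989·172/10000⌋=6191; principal=209442-6191=203251; balance=359989-203251=156738
29. interest=⌊156738·172/10000⌋=2695; principal=min(209442-2695,156738)=156738; balance=156738-156738=0

1 81191 128251 4592188
2 78985 130457 4461731
3 76741 132701 4329030
4 74459 134983 4194047
5 72137 137305 4056742
6 69775 139667 3917075
7 67373 142069 3775006
8 64930 144512 3630494
9 62444 146998 3483496
10 59916 149526 3333970
11 57344 152098 3181872
12 54728 154714 3027158
13 52067 157375 2869783
14 49360 160082 2709701
15 46606 162836 2546865
16 43806 165636 2381229
17 40957 168485 2212744
18 38059 171383 2041361
19 35111 174331 1867030
20 32112 177330 1689700
21 29062 180380 1509320
22 25960 183482 1325838
23 22804 186638 1139200
24 19594 189848 949352
25 16328 193114 756238
26 13007 196435 559803
27 9628 199814 359989
28 6191 203251 156738
29 2695 156738 0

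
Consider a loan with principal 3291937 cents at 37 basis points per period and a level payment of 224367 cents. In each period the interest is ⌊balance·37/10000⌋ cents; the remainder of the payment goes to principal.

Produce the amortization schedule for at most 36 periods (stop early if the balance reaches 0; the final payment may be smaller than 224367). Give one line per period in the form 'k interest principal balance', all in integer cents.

1 12180 212187 3079750
2 11395 212972 2866778
3 10607 213760 2653018
4 9816 214551 2438467
5 9022 215345 2223122
6 8225 216142 2006980
7 7425 216942 1790038
8 6623 217744 1572294
9 5817 218550 1353744
10 5008 219359 1134385
11 4197 220170 914215
12 3382 220985 693230
13 2564 221803 471427
14 1744 222623 248804
15 920 223447 25357
16 93 25357 0

1. interest=⌊3291937·37/10000⌋=12180; principal=224367-12180=212187; balance=3291937-212187=3079750
2. interest=⌊3079750·37/10000⌋=11395; principal=224367-11395=212972; balance=3079750-212972=2866778
3. interest=⌊2866778·37/10000⌋=10607; principal=224367-10607=213760; balance=2866778-213760=2653018
4. interest=⌊2653018·37/10000⌋=9816; principal=224367-9816=214551; balance=2653018-214551=2438467
5. interest=⌊2438467·37/10000⌋=9022; principal=224367-9022=215345; balance=2438467-215345=2223122
6. interest=⌊2223122·37/10000⌋=8225; principal=224367-8225=216142; balance=2223122-216142=2006980
7. interest=⌊2006980·37/10000⌋=7425; principal=224367-7425=216942; balance=2006980-216942=1790038
8. interest=⌊1790038·37/10000⌋=6623; principal=224367-6623=217744; balance=1790038-217744=1572294
9. interest=⌊1572294·37/10000⌋=5817; principal=224367-5817=218550; balance=1572294-218550=1353744
10. interest=⌊1353744·37/10000⌋=5008; principal=224367-5008=219359; balance=1353744-219359=1134385
11. interest=⌊1134385·37/10000⌋=4197; principal=224367-4197=220170; balance=1134385-220170=914215
12. interest=⌊914215·37/10000⌋=3382; principal=224367-3382=220985; balance=914215-220985=693230
13. interest=⌊693230·37/10000⌋=2564; principal=224367-2564=221803; balance=693230-221803=471427
14. interest=⌊471427·37/10000⌋=1744; principal=224367-1744=222623; balance=471427-222623=248804
15. interest=⌊248804·37/10000⌋=920; principal=224367-920=223447; balance=248804-223447=25357
16. interest=⌊25357·37/10000⌋=93; principal=min(224367-93,25357)=25357; balance=25357-25357=0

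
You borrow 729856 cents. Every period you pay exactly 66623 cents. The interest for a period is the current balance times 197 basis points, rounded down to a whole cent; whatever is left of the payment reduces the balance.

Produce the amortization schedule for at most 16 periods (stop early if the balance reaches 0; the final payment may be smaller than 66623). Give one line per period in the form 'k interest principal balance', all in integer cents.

1 14378 52245 677611
2 13348 53275 624336
3 12299 54324 570012
4 11229 55394 514618
5 10137 56486 458132
6 9025 57598 400534
7 7890 58733 341801
8 6733 59890 281911
9 5553 61070 220841
10 4350 62273 158568
11 3123 63500 95068
12 1872 64751 30317
13 597 30317 0

1. interest=⌊729856·197/10000⌋=14378; principal=66623-14378=52245; balance=729856-52245=677611
2. interest=⌊677611·197/10000⌋=13348; principal=66623-13348=53275; balance=677611-53275=624336
3. interest=⌊624336·197/10000⌋=12299; principal=66623-12299=54324; balance=624336-54324=570012
4. interest=⌊570012·197/10000⌋=11229; principal=66623-11229=55394; balance=570012-55394=514618
5. interest=⌊514618·197/10000⌋=10137; principal=66623-10137=56486; balance=514618-56486=458132
6. interest=⌊458132·197/10000⌋=9025; principal=66623-9025=57598; balance=458132-57598=400534
7. interest=⌊400534·197/10000⌋=7890; principal=66623-7890=58733; balance=400534-58733=341801
8. interest=⌊341801·197/10000⌋=6733; principal=66623-6733=59890; balance=341801-59890=281911
9. interest=⌊281911·197/10000⌋=5553; principal=66623-5553=61070; balance=281911-61070=220841
10. interest=⌊220841·197/10000⌋=4350; principal=66623-4350=62273; balance=220841-62273=158568
11. interest=⌊158568·197/10000⌋=3123; principal=66623-3123=63500; balance=158568-63500=95068
12. interest=⌊95068·197/10000⌋=1872; principal=66623-1872=64751; balance=95068-64751=30317
13. interest=⌊30317·197/10000⌋=597; principal=min(66623-597,30317)=30317; balance=30317-30317=0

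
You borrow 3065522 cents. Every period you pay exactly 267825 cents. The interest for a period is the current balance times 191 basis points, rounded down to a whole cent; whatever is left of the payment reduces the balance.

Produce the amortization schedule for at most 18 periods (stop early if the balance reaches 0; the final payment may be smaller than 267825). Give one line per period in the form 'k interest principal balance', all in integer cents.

1. interest=⌊3065522·191/10000⌋=58551; principal=267825-58551=209274; balance=3065522-209274=2856248
2. interest=⌊2856248·191/10000⌋=54554; principal=267825-54554=213271; balance=2856248-213271=2642977
3. interest=⌊2642977·191/10000⌋=50480; principal=267825-50480=217345; balance=2642977-217345=2425632
4. interest=⌊2425632·191/10000⌋=46329; principal=267825-46329=221496; balance=2425632-221496=2204136
5. interest=⌊2204136·191/10000⌋=42098; principal=267825-42098=225727; balance=2204136-225727=1978409
6. interest=⌊1978409·191/10000⌋=37787; principal=267825-37787=230038; balance=1978409-230038=1748371
7. interest=⌊1748371·191/10000⌋=33393; principal=267825-33393=234432; balance=1748371-234432=1513939
8. interest=⌊1513939·191/10000⌋=28916; principal=267825-28916=238909; balance=1513939-238909=1275030
9. interest=⌊1275030·191/10000⌋=24353; principal=267825-24353=243472; balance=1275030-243472=1031558
10. interest=⌊1031558·191/10000⌋=19702; principal=267825-19702=248123; balance=1031558-248123=783435
11. interest=⌊783435·191/10000⌋=14963; principal=267825-14963=252862; balance=783435-252862=530573
12. interest=⌊530573·191/10000⌋=10133; principal=267825-10133=257692; balance=530573-257692=272881
13. interest=⌊272881·191/10000⌋=5212; principal=267825-5212=262613; balance=272881-262613=10268
14. interest=⌊10268·191/10000⌋=196; principal=min(267825-196,10268)=10268; balance=10268-10268=0

1 58551 209274 2856248
2 54554 213271 2642977
3 50480 217345 2425632
4 46329 221496 2204136
5 42098 225727 1978409
6 37787 230038 1748371
7 33393 234432 1513939
8 28916 238909 1275030
9 24353 243472 1031558
10 19702 248123 783435
11 14963 252862 530573
12 10133 257692 272881
13 5212 262613 10268
14 196 10268 0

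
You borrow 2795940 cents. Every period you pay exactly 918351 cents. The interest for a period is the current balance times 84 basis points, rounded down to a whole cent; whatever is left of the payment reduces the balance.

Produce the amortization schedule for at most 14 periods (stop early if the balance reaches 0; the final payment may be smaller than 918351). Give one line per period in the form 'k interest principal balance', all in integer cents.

1 23485 894866 1901074
2 15969 902382 998692
3 8389 909962 88730
4 745 88730 0

1. interest=⌊2795940·84/10000⌋=23485; principal=918351-23485=894866; balance=2795940-894866=1901074
2. interest=⌊1901074·84/10000⌋=15969; principal=918351-15969=902382; balance=1901074-902382=998692
3. interest=⌊998692·84/10000⌋=8389; principal=918351-8389=909962; balance=998692-909962=88730
4. interest=⌊88730·84/10000⌋=745; principal=min(918351-745,88730)=88730; balance=88730-88730=0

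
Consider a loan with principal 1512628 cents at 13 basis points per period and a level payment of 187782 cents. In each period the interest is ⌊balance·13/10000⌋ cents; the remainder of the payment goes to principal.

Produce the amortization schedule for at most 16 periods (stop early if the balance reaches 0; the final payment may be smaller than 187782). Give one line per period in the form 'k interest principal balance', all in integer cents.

1 1966 185816 1326812
2 1724 186058 1140754
3 1482 186300 954454
4 1240 186542 767912
5 998 186784 581128
6 755 187027 394101
7 512 187270 206831
8 268 187514 19317
9 25 19317 0

1. interest=⌊1512628·13/10000⌋=1966; principal=187782-1966=185816; balance=1512628-185816=1326812
2. interest=⌊1326812·13/10000⌋=1724; principal=187782-1724=186058; balance=1326812-186058=1140754
3. interest=⌊1140754·13/10000⌋=1482; principal=187782-1482=186300; balance=1140754-186300=954454
4. interest=⌊954454·13/10000⌋=1240; principal=187782-1240=186542; balance=954454-186542=767912
5. interest=⌊767912·13/10000⌋=998; principal=187782-998=186784; balance=767912-186784=581128
6. interest=⌊581128·13/10000⌋=755; principal=187782-755=187027; balance=581128-187027=394101
7. interest=⌊394101·13/10000⌋=512; principal=187782-512=187270; balance=394101-187270=206831
8. interest=⌊206831·13/10000⌋=268; principal=187782-268=187514; balance=206831-187514=19317
9. interest=⌊19317·13/10000⌋=25; principal=min(187782-25,19317)=19317; balance=19317-19317=0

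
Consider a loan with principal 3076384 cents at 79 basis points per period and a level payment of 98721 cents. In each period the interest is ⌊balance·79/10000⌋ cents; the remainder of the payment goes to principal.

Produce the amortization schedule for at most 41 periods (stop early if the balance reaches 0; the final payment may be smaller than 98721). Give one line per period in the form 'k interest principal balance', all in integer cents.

1 24303 74418 3001966
2 23715 75006 2926960
3 23122 75599 2851361
4 22525 76196 2775165
5 21923 76798 2698367
6 21317 77404 2620963
7 20705 78016 2542947
8 20089 78632 2464315
9 19468 79253 2385062
10 18841 79880 2305182
11 18210 80511 2224671
12 17574 81147 2143524
13 16933 81788 2061736
14 16287 82434 1979302
15 15636 83085 1896217
16 14980 83741 1812476
17 14318 84403 1728073
18 13651 85070 1643003
19 12979 85742 1557261
20 12302 86419 1470842
21 11619 87102 1383740
22 10931 87790 1295950
23 10238 88483 1207467
24 9538 89183 1118284
25 8834 89887 1028397
26 8124 90597 937800
27 7408 91313 846487
28 6687 92034 754453
29 5960 92761 661692
30 5227 93494 568198
31 4488 94233 473965
32 3744 94977 378988
33 2994 95727 283261
34 2237 96484 186777
35 1475 97246 89531
36 707 89531 0

1. interest=⌊3076384·79/10000⌋=24303; principal=98721-24303=74418; balance=3076384-74418=3001966
2. interest=⌊3001966·79/10000⌋=23715; principal=98721-23715=75006; balance=3001966-75006=2926960
3. interest=⌊2926960·79/10000⌋=23122; principal=98721-23122=75599; balance=2926960-75599=2851361
4. interest=⌊2851361·79/10000⌋=22525; principal=98721-22525=76196; balance=2851361-76196=2775165
5. interest=⌊2775165·79/10000⌋=21923; principal=98721-21923=76798; balance=2775165-76798=2698367
6. interest=⌊2698367·79/10000⌋=21317; principal=98721-21317=77404; balance=2698367-77404=2620963
7. interest=⌊2620963·79/10000⌋=20705; principal=98721-20705=78016; balance=2620963-78016=2542947
8. interest=⌊2542947·79/10000⌋=20089; principal=98721-20089=78632; balance=2542947-78632=2464315
9. interest=⌊2464315·79/10000⌋=19468; principal=98721-19468=79253; balance=2464315-79253=2385062
10. interest=⌊2385062·79/10000⌋=18841; principal=98721-18841=79880; balance=2385062-79880=2305182
11. interest=⌊2305182·79/10000⌋=18210; principal=98721-18210=80511; balance=2305182-80511=2224671
12. interest=⌊2224671·79/10000⌋=17574; principal=98721-17574=81147; balance=2224671-81147=2143524
13. interest=⌊2143524·79/10000⌋=16933; principal=98721-16933=81788; balance=2143524-81788=2061736
14. interest=⌊2061736·79/10000⌋=16287; principal=98721-16287=82434; balance=2061736-82434=1979302
15. interest=⌊1979302·79/10000⌋=15636; principal=98721-15636=83085; balance=1979302-83085=1896217
16. interest=⌊1896217·79/10000⌋=14980; principal=98721-14980=83741; balance=1896217-83741=1812476
17. interest=⌊1812476·79/10000⌋=14318; principal=98721-14318=84403; balance=1812476-84403=1728073
18. interest=⌊1728073·79/10000⌋=13651; principal=98721-13651=85070; balance=1728073-85070=1643003
19. interest=⌊1643003·79/10000⌋=12979; principal=98721-12979=85742; balance=1643003-85742=1557261
20. interest=⌊1557261·79/10000⌋=12302; principal=98721-12302=86419; balance=1557261-86419=1470842
21. interest=⌊1470842·79/10000⌋=11619; principal=98721-11619=87102; balance=1470842-87102=1383740
22. interest=⌊1383740·79/10000⌋=10931; principal=98721-10931=87790; balance=1383740-87790=1295950
23. interest=⌊1295950·79/10000⌋=10238; principal=98721-10238=88483; balance=1295950-88483=1207467
24. interest=⌊1207467·79/10000⌋=9538; principal=98721-9538=89183; balance=1207467-89183=1118284
25. interest=⌊1118284·79/10000⌋=8834; principal=98721-8834=89887; balance=1118284-89887=1028397
26. interest=⌊1028397·79/10000⌋=8124; principal=98721-8124=90597; balance=1028397-90597=937800
27. interest=⌊937800·79/10000⌋=7408; principal=98721-7408=91313; balance=937800-91313=846487
28. interest=⌊846487·79/10000⌋=6687; principal=98721-6687=92034; balance=846487-92034=754453
29. interest=⌊754453·79/10000⌋=5960; principal=98721-5960=92761; balance=754453-92761=661692
30. interest=⌊661692·79/10000⌋=5227; principal=98721-5227=93494; balance=661692-93494=568198
31. interest=⌊568198·79/10000⌋=4488; principal=98721-4488=94233; balance=568198-94233=473965
32. interest=⌊473965·79/10000⌋=3744; principal=98721-3744=94977; balance=473965-94977=378988
33. interest=⌊378988·79/10000⌋=2994; principal=98721-2994=95727; balance=378988-95727=283261
34. interest=⌊283261·79/10000⌋=2237; principal=98721-2237=96484; balance=283261-96484=186777
35. interest=⌊186777·79/10000⌋=1475; principal=98721-1475=97246; balance=186777-97246=89531
36. interest=⌊89531·79/10000⌋=707; principal=min(98721-707,89531)=89531; balance=89531-89531=0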